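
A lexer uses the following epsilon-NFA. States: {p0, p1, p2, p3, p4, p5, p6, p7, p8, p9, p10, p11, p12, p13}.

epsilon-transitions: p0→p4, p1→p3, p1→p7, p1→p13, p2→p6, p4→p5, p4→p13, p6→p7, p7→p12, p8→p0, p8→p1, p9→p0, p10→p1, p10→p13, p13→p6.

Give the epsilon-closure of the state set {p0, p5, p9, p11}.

{p0, p4, p5, p6, p7, p9, p11, p12, p13}

Start with {p0, p5, p9, p11}.
From p0 via epsilon: add p4.
From p4 via epsilon: add p13.
From p13 via epsilon: add p6.
From p6 via epsilon: add p7.
From p7 via epsilon: add p12.
No new states can be added; the closed set is {p0, p4, p5, p6, p7, p9, p11, p12, p13}.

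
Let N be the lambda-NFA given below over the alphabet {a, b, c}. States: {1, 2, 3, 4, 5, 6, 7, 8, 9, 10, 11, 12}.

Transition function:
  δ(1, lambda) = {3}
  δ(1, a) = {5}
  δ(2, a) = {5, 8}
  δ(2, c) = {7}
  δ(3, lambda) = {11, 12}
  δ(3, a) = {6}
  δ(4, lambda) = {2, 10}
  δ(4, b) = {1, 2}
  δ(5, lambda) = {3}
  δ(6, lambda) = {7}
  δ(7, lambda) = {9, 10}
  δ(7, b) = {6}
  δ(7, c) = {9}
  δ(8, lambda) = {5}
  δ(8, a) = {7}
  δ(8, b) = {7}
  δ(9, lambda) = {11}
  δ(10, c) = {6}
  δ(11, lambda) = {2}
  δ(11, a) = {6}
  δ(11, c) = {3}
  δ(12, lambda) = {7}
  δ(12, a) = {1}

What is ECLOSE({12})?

Start with {12}.
From 12 via lambda: add 7.
From 7 via lambda: add 9, 10.
From 9 via lambda: add 11.
From 11 via lambda: add 2.
No new states can be added; the closed set is {2, 7, 9, 10, 11, 12}.

{2, 7, 9, 10, 11, 12}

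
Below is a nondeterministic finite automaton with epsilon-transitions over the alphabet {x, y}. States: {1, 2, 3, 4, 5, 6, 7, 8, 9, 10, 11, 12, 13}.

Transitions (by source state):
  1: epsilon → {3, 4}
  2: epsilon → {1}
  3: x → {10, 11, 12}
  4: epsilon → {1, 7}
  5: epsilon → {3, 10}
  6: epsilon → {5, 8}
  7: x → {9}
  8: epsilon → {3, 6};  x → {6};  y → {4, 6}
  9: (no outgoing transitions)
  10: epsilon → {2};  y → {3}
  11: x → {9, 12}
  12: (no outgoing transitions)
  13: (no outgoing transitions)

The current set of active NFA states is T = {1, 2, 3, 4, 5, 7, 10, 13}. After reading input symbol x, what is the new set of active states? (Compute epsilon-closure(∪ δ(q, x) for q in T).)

{1, 2, 3, 4, 7, 9, 10, 11, 12}

3 on x → {10, 11, 12}.
7 on x → {9}.
No x-transition from 1, 2, 4, 5, 10, 13.
Union after reading x: {9, 10, 11, 12}.
Now take the epsilon-closure:
From 10 via epsilon: add 2.
From 2 via epsilon: add 1.
From 1 via epsilon: add 3, 4.
From 4 via epsilon: add 7.
No new states can be added; the closed set is {1, 2, 3, 4, 7, 9, 10, 11, 12}.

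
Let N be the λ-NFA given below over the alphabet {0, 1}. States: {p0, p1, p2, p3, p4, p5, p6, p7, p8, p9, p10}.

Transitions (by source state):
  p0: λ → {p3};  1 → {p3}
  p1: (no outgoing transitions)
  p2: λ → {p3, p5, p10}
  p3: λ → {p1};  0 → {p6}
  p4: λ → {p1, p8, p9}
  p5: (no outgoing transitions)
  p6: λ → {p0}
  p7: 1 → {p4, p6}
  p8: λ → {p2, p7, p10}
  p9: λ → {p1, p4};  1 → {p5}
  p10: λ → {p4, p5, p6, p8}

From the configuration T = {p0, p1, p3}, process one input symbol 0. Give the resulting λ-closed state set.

{p0, p1, p3, p6}

p3 on 0 → {p6}.
No 0-transition from p0, p1.
Union after reading 0: {p6}.
Now take the λ-closure:
From p6 via λ: add p0.
From p0 via λ: add p3.
From p3 via λ: add p1.
No new states can be added; the closed set is {p0, p1, p3, p6}.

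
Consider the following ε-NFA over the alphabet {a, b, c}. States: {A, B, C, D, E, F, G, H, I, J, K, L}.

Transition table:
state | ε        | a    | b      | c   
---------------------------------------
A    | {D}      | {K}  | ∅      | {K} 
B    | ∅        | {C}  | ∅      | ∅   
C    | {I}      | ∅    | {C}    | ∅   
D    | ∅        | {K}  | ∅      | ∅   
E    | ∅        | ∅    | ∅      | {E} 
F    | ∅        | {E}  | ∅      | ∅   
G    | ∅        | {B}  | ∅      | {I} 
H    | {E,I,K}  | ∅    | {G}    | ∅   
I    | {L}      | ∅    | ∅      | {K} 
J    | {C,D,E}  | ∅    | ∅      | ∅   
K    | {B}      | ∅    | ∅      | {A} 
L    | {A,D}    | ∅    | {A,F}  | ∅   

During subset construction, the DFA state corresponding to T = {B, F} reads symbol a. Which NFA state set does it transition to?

B on a → {C}.
F on a → {E}.
Union after reading a: {C, E}.
Now take the ε-closure:
From C via ε: add I.
From I via ε: add L.
From L via ε: add A, D.
No new states can be added; the closed set is {A, C, D, E, I, L}.

{A, C, D, E, I, L}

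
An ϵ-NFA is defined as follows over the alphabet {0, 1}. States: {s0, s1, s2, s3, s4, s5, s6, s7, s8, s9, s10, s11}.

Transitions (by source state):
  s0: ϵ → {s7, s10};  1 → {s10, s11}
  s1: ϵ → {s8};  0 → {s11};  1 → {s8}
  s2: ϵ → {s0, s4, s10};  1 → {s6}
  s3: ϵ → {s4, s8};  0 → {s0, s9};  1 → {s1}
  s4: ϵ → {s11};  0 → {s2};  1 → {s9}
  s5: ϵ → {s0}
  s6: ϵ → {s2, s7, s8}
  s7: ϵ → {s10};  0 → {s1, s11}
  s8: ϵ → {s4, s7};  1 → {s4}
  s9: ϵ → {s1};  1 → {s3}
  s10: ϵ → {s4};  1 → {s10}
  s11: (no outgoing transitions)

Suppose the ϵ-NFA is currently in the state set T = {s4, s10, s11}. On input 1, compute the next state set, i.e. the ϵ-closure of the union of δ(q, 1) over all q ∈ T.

s4 on 1 → {s9}.
s10 on 1 → {s10}.
No 1-transition from s11.
Union after reading 1: {s9, s10}.
Now take the ϵ-closure:
From s9 via ϵ: add s1.
From s10 via ϵ: add s4.
From s1 via ϵ: add s8.
From s4 via ϵ: add s11.
From s8 via ϵ: add s7.
No new states can be added; the closed set is {s1, s4, s7, s8, s9, s10, s11}.

{s1, s4, s7, s8, s9, s10, s11}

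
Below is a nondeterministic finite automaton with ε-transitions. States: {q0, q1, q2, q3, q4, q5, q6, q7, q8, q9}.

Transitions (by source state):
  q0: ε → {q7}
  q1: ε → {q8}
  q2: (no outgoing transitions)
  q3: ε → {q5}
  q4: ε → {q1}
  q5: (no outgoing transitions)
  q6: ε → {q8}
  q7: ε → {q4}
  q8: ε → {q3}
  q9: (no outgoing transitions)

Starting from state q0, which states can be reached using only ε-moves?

Start with {q0}.
From q0 via ε: add q7.
From q7 via ε: add q4.
From q4 via ε: add q1.
From q1 via ε: add q8.
From q8 via ε: add q3.
From q3 via ε: add q5.
No new states can be added; the closed set is {q0, q1, q3, q4, q5, q7, q8}.

{q0, q1, q3, q4, q5, q7, q8}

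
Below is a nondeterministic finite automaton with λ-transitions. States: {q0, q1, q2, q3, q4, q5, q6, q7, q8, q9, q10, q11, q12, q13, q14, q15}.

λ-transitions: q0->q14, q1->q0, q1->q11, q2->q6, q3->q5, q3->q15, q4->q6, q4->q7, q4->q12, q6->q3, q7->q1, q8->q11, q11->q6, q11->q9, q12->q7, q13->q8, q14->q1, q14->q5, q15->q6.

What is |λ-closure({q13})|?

8

Start with {q13}.
From q13 via λ: add q8.
From q8 via λ: add q11.
From q11 via λ: add q6, q9.
From q6 via λ: add q3.
From q3 via λ: add q5, q15.
λ-closure = {q3, q5, q6, q8, q9, q11, q13, q15}, which has 8 states.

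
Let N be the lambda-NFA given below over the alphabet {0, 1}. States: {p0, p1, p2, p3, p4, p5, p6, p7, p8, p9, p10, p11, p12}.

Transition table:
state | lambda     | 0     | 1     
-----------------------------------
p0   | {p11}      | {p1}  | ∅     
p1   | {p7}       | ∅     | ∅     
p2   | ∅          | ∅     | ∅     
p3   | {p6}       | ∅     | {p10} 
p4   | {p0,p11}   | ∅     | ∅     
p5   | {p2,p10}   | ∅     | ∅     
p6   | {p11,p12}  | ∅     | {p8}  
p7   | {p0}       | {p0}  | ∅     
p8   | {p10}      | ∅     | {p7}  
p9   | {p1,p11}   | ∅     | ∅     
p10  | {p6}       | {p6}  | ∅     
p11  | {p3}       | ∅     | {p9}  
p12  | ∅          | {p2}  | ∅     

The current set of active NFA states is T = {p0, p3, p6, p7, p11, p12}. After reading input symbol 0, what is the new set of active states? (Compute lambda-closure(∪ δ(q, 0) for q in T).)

p0 on 0 → {p1}.
p7 on 0 → {p0}.
p12 on 0 → {p2}.
No 0-transition from p3, p6, p11.
Union after reading 0: {p0, p1, p2}.
Now take the lambda-closure:
From p0 via lambda: add p11.
From p1 via lambda: add p7.
From p11 via lambda: add p3.
From p3 via lambda: add p6.
From p6 via lambda: add p12.
No new states can be added; the closed set is {p0, p1, p2, p3, p6, p7, p11, p12}.

{p0, p1, p2, p3, p6, p7, p11, p12}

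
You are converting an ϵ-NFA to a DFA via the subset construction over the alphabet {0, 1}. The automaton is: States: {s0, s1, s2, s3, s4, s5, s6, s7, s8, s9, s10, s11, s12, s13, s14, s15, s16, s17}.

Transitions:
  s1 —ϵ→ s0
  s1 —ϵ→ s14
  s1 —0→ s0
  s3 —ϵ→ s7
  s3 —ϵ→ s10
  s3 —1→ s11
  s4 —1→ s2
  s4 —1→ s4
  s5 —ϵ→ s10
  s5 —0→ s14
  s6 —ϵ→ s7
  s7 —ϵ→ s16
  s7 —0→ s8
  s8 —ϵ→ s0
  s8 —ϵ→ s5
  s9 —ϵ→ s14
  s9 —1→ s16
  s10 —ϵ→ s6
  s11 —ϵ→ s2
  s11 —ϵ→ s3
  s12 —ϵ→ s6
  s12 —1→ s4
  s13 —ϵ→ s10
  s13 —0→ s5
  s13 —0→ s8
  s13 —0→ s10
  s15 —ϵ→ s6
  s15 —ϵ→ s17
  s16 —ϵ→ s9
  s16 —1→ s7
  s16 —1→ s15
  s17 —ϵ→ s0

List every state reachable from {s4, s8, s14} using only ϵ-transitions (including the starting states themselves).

{s0, s4, s5, s6, s7, s8, s9, s10, s14, s16}

Start with {s4, s8, s14}.
From s8 via ϵ: add s0, s5.
From s5 via ϵ: add s10.
From s10 via ϵ: add s6.
From s6 via ϵ: add s7.
From s7 via ϵ: add s16.
From s16 via ϵ: add s9.
No new states can be added; the closed set is {s0, s4, s5, s6, s7, s8, s9, s10, s14, s16}.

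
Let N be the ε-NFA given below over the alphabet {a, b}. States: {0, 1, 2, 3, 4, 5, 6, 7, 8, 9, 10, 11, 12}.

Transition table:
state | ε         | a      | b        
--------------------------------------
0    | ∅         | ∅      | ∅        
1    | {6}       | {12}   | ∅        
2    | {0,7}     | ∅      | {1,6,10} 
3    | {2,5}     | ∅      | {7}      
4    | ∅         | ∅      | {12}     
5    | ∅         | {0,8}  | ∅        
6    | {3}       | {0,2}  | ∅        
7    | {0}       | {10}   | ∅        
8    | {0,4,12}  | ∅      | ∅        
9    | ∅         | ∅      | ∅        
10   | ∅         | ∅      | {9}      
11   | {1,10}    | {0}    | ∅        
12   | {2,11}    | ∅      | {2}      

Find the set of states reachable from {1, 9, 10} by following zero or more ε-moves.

{0, 1, 2, 3, 5, 6, 7, 9, 10}

Start with {1, 9, 10}.
From 1 via ε: add 6.
From 6 via ε: add 3.
From 3 via ε: add 2, 5.
From 2 via ε: add 0, 7.
No new states can be added; the closed set is {0, 1, 2, 3, 5, 6, 7, 9, 10}.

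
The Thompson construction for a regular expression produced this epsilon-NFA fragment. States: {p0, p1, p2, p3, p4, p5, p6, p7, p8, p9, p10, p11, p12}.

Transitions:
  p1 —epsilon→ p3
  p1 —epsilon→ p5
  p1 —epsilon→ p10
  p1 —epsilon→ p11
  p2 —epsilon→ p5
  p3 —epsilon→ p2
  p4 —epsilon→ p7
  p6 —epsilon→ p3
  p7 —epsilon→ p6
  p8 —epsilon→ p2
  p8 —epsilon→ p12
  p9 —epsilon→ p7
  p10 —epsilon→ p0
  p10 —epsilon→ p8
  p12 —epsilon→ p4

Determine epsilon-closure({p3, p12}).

{p2, p3, p4, p5, p6, p7, p12}

Start with {p3, p12}.
From p3 via epsilon: add p2.
From p12 via epsilon: add p4.
From p2 via epsilon: add p5.
From p4 via epsilon: add p7.
From p7 via epsilon: add p6.
No new states can be added; the closed set is {p2, p3, p4, p5, p6, p7, p12}.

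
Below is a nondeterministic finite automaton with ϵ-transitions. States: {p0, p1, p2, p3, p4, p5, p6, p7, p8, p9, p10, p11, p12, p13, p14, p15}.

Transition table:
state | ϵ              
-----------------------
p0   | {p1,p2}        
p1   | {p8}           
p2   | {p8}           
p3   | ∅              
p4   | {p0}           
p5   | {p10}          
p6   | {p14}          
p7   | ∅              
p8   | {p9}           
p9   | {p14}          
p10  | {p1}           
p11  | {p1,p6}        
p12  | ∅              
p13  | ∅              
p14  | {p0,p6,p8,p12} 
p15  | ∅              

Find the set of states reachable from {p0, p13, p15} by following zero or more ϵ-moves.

Start with {p0, p13, p15}.
From p0 via ϵ: add p1, p2.
From p1 via ϵ: add p8.
From p8 via ϵ: add p9.
From p9 via ϵ: add p14.
From p14 via ϵ: add p6, p12.
No new states can be added; the closed set is {p0, p1, p2, p6, p8, p9, p12, p13, p14, p15}.

{p0, p1, p2, p6, p8, p9, p12, p13, p14, p15}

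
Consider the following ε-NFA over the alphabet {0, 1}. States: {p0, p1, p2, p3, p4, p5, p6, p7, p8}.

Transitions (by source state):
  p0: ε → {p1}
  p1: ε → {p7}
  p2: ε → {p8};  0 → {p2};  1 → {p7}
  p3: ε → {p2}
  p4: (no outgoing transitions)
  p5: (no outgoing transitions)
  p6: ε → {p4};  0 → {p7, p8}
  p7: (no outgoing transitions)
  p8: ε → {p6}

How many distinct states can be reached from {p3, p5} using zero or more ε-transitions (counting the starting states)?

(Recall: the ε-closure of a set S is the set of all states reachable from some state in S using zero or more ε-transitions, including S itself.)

6

Start with {p3, p5}.
From p3 via ε: add p2.
From p2 via ε: add p8.
From p8 via ε: add p6.
From p6 via ε: add p4.
ε-closure = {p2, p3, p4, p5, p6, p8}, which has 6 states.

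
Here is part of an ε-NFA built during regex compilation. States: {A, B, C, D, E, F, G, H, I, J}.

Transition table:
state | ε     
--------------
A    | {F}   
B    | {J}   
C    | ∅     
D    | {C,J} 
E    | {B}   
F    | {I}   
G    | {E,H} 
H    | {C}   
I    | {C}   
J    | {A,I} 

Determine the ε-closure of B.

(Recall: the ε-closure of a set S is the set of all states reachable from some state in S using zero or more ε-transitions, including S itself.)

Start with {B}.
From B via ε: add J.
From J via ε: add A, I.
From A via ε: add F.
From I via ε: add C.
No new states can be added; the closed set is {A, B, C, F, I, J}.

{A, B, C, F, I, J}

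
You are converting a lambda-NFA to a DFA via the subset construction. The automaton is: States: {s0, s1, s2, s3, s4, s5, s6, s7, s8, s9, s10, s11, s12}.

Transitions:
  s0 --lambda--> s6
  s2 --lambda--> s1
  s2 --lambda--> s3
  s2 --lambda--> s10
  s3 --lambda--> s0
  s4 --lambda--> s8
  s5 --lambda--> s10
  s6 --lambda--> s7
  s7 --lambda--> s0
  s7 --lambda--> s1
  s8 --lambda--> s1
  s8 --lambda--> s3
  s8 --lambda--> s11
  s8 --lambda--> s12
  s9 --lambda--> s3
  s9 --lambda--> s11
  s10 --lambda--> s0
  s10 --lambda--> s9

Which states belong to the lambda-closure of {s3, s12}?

{s0, s1, s3, s6, s7, s12}

Start with {s3, s12}.
From s3 via lambda: add s0.
From s0 via lambda: add s6.
From s6 via lambda: add s7.
From s7 via lambda: add s1.
No new states can be added; the closed set is {s0, s1, s3, s6, s7, s12}.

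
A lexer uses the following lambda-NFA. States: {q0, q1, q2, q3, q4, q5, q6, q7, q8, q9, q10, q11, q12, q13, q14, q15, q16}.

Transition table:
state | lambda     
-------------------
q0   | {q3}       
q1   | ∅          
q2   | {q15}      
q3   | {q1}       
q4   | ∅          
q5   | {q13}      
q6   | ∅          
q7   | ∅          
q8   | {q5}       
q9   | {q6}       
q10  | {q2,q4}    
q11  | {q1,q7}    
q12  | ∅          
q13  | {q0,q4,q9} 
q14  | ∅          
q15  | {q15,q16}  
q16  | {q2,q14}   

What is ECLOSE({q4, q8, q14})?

Start with {q4, q8, q14}.
From q8 via lambda: add q5.
From q5 via lambda: add q13.
From q13 via lambda: add q0, q9.
From q0 via lambda: add q3.
From q9 via lambda: add q6.
From q3 via lambda: add q1.
No new states can be added; the closed set is {q0, q1, q3, q4, q5, q6, q8, q9, q13, q14}.

{q0, q1, q3, q4, q5, q6, q8, q9, q13, q14}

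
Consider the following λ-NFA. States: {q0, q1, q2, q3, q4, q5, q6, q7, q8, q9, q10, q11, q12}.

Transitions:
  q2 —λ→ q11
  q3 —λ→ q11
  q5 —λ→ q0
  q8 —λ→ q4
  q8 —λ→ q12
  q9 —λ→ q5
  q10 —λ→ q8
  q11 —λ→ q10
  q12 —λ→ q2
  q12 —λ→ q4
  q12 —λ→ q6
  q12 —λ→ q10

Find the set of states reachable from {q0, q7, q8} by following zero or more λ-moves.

Start with {q0, q7, q8}.
From q8 via λ: add q4, q12.
From q12 via λ: add q2, q6, q10.
From q2 via λ: add q11.
No new states can be added; the closed set is {q0, q2, q4, q6, q7, q8, q10, q11, q12}.

{q0, q2, q4, q6, q7, q8, q10, q11, q12}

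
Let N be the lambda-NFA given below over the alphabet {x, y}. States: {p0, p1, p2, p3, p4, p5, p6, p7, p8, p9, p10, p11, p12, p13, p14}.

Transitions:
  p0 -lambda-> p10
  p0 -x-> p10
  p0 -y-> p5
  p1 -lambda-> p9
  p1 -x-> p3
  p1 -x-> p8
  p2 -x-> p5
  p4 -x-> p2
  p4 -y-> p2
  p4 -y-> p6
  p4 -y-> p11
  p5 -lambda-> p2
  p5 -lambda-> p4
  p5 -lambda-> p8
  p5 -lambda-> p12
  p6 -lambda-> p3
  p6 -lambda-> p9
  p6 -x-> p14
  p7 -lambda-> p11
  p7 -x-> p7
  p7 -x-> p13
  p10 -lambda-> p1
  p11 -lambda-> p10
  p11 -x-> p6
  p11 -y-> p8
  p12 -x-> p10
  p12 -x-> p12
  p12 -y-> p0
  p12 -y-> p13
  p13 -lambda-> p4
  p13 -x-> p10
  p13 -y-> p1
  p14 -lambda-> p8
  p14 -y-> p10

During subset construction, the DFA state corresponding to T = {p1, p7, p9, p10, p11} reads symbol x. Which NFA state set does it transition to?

p1 on x → {p3, p8}.
p7 on x → {p7, p13}.
p11 on x → {p6}.
No x-transition from p9, p10.
Union after reading x: {p3, p6, p7, p8, p13}.
Now take the lambda-closure:
From p6 via lambda: add p9.
From p7 via lambda: add p11.
From p13 via lambda: add p4.
From p11 via lambda: add p10.
From p10 via lambda: add p1.
No new states can be added; the closed set is {p1, p3, p4, p6, p7, p8, p9, p10, p11, p13}.

{p1, p3, p4, p6, p7, p8, p9, p10, p11, p13}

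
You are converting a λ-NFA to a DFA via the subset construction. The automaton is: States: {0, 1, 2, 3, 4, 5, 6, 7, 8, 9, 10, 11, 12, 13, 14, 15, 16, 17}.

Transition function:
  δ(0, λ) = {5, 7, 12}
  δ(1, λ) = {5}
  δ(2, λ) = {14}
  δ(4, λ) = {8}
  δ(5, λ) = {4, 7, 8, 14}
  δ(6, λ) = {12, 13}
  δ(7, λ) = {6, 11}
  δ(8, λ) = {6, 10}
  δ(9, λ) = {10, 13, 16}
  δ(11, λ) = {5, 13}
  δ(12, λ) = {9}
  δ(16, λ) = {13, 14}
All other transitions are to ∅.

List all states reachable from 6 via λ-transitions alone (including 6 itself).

{6, 9, 10, 12, 13, 14, 16}

Start with {6}.
From 6 via λ: add 12, 13.
From 12 via λ: add 9.
From 9 via λ: add 10, 16.
From 16 via λ: add 14.
No new states can be added; the closed set is {6, 9, 10, 12, 13, 14, 16}.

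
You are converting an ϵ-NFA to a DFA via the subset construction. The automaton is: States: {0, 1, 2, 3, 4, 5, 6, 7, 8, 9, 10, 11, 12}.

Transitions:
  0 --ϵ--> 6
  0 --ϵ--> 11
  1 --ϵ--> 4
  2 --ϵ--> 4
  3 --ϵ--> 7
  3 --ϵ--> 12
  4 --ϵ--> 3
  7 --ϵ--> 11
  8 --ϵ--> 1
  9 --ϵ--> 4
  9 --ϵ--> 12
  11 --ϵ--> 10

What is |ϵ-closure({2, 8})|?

9

Start with {2, 8}.
From 2 via ϵ: add 4.
From 8 via ϵ: add 1.
From 4 via ϵ: add 3.
From 3 via ϵ: add 7, 12.
From 7 via ϵ: add 11.
From 11 via ϵ: add 10.
ϵ-closure = {1, 2, 3, 4, 7, 8, 10, 11, 12}, which has 9 states.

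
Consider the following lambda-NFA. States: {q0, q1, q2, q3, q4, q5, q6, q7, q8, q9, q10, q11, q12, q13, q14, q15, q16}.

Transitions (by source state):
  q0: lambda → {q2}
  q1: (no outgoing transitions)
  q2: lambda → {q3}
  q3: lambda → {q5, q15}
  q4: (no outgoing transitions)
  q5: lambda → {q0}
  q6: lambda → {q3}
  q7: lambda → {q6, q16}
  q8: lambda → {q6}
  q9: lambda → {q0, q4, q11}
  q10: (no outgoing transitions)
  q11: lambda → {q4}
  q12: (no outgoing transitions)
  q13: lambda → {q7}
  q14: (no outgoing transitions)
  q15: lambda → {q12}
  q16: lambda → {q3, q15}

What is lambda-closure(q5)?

Start with {q5}.
From q5 via lambda: add q0.
From q0 via lambda: add q2.
From q2 via lambda: add q3.
From q3 via lambda: add q15.
From q15 via lambda: add q12.
No new states can be added; the closed set is {q0, q2, q3, q5, q12, q15}.

{q0, q2, q3, q5, q12, q15}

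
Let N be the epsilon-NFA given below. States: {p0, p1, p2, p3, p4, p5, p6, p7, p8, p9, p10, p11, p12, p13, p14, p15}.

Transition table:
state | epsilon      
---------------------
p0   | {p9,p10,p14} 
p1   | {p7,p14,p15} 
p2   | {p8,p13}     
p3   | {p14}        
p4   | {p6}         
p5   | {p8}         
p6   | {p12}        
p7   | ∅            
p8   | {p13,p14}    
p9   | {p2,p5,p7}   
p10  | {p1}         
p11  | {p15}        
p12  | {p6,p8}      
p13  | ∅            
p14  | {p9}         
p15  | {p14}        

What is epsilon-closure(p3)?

{p2, p3, p5, p7, p8, p9, p13, p14}

Start with {p3}.
From p3 via epsilon: add p14.
From p14 via epsilon: add p9.
From p9 via epsilon: add p2, p5, p7.
From p2 via epsilon: add p8, p13.
No new states can be added; the closed set is {p2, p3, p5, p7, p8, p9, p13, p14}.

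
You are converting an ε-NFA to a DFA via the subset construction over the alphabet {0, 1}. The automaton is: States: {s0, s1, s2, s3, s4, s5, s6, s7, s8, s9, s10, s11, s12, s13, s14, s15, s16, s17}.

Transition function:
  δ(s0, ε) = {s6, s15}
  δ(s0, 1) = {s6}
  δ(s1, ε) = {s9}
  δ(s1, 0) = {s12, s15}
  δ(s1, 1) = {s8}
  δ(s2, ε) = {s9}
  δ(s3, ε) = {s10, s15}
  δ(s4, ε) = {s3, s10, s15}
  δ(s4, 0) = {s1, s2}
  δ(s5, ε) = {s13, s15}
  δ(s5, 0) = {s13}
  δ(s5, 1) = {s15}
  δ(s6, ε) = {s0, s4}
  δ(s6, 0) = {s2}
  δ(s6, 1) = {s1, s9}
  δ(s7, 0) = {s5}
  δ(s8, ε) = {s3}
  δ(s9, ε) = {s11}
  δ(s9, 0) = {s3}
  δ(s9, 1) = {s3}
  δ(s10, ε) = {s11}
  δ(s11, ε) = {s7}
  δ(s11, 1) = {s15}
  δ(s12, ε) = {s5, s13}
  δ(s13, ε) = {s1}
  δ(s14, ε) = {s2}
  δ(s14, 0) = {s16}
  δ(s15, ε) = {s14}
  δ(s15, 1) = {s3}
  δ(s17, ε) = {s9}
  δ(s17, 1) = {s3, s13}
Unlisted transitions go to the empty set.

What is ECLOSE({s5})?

Start with {s5}.
From s5 via ε: add s13, s15.
From s13 via ε: add s1.
From s15 via ε: add s14.
From s1 via ε: add s9.
From s14 via ε: add s2.
From s9 via ε: add s11.
From s11 via ε: add s7.
No new states can be added; the closed set is {s1, s2, s5, s7, s9, s11, s13, s14, s15}.

{s1, s2, s5, s7, s9, s11, s13, s14, s15}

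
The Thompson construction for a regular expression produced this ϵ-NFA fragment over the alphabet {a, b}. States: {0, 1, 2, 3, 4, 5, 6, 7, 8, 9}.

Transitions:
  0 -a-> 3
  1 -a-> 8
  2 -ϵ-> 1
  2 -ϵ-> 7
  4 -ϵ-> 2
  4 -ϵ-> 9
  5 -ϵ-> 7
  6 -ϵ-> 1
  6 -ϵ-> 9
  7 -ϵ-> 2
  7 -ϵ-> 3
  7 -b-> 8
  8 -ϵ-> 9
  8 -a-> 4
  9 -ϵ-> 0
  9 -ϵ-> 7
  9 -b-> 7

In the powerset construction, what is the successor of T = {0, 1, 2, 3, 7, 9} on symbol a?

0 on a → {3}.
1 on a → {8}.
No a-transition from 2, 3, 7, 9.
Union after reading a: {3, 8}.
Now take the ϵ-closure:
From 8 via ϵ: add 9.
From 9 via ϵ: add 0, 7.
From 7 via ϵ: add 2.
From 2 via ϵ: add 1.
No new states can be added; the closed set is {0, 1, 2, 3, 7, 8, 9}.

{0, 1, 2, 3, 7, 8, 9}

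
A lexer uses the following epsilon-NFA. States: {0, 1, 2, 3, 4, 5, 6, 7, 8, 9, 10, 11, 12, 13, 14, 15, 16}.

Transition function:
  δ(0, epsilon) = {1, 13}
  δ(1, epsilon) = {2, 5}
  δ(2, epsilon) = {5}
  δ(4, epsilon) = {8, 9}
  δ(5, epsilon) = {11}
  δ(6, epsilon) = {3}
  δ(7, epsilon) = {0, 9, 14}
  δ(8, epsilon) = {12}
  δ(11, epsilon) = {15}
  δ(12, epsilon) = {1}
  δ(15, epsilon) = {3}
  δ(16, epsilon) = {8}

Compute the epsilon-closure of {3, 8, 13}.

Start with {3, 8, 13}.
From 8 via epsilon: add 12.
From 12 via epsilon: add 1.
From 1 via epsilon: add 2, 5.
From 5 via epsilon: add 11.
From 11 via epsilon: add 15.
No new states can be added; the closed set is {1, 2, 3, 5, 8, 11, 12, 13, 15}.

{1, 2, 3, 5, 8, 11, 12, 13, 15}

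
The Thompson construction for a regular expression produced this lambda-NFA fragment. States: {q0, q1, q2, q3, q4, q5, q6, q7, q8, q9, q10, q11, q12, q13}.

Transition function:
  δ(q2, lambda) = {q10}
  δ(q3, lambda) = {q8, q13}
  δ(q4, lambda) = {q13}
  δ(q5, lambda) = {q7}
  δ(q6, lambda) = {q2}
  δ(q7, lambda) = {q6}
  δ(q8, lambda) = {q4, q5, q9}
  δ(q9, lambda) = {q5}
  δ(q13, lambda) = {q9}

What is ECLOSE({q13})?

{q2, q5, q6, q7, q9, q10, q13}

Start with {q13}.
From q13 via lambda: add q9.
From q9 via lambda: add q5.
From q5 via lambda: add q7.
From q7 via lambda: add q6.
From q6 via lambda: add q2.
From q2 via lambda: add q10.
No new states can be added; the closed set is {q2, q5, q6, q7, q9, q10, q13}.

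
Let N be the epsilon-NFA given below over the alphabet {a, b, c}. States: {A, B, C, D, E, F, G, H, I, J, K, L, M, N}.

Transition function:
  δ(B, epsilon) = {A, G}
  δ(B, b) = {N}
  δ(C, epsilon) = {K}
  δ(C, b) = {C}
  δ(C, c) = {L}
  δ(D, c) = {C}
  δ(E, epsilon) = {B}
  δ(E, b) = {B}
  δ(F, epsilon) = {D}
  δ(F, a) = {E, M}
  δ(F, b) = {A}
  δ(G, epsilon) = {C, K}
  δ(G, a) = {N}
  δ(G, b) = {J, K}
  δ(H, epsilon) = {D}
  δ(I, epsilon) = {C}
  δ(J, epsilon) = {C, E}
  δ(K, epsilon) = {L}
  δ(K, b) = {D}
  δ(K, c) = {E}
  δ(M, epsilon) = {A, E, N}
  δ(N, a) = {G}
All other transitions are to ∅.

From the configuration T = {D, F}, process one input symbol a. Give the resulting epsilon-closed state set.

{A, B, C, E, G, K, L, M, N}

F on a → {E, M}.
No a-transition from D.
Union after reading a: {E, M}.
Now take the epsilon-closure:
From E via epsilon: add B.
From M via epsilon: add A, N.
From B via epsilon: add G.
From G via epsilon: add C, K.
From K via epsilon: add L.
No new states can be added; the closed set is {A, B, C, E, G, K, L, M, N}.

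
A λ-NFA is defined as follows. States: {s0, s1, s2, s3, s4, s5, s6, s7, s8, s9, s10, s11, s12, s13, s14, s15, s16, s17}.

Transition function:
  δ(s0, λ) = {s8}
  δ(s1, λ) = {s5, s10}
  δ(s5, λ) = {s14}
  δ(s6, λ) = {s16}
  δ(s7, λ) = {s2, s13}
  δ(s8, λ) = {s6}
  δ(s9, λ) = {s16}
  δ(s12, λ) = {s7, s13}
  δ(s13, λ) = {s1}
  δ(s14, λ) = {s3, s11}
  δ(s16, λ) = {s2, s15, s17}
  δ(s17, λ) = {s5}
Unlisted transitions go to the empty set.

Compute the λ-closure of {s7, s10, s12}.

Start with {s7, s10, s12}.
From s7 via λ: add s2, s13.
From s13 via λ: add s1.
From s1 via λ: add s5.
From s5 via λ: add s14.
From s14 via λ: add s3, s11.
No new states can be added; the closed set is {s1, s2, s3, s5, s7, s10, s11, s12, s13, s14}.

{s1, s2, s3, s5, s7, s10, s11, s12, s13, s14}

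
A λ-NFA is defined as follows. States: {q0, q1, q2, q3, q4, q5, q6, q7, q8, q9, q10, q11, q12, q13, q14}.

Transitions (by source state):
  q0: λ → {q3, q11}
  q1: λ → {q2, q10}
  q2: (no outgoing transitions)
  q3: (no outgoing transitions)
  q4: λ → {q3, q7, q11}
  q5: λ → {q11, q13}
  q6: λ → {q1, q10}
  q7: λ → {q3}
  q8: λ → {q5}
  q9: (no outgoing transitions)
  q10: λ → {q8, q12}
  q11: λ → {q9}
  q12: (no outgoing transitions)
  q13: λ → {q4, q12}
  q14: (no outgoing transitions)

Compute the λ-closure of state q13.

{q3, q4, q7, q9, q11, q12, q13}

Start with {q13}.
From q13 via λ: add q4, q12.
From q4 via λ: add q3, q7, q11.
From q11 via λ: add q9.
No new states can be added; the closed set is {q3, q4, q7, q9, q11, q12, q13}.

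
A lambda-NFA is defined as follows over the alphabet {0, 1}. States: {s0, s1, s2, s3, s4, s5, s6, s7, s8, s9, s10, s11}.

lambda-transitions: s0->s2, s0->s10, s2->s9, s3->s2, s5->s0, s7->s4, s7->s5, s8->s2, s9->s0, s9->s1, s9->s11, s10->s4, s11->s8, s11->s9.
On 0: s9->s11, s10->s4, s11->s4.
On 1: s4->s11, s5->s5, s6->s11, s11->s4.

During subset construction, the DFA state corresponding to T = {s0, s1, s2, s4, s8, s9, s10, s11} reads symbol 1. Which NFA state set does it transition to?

s4 on 1 → {s11}.
s11 on 1 → {s4}.
No 1-transition from s0, s1, s2, s8, s9, s10.
Union after reading 1: {s4, s11}.
Now take the lambda-closure:
From s11 via lambda: add s8, s9.
From s8 via lambda: add s2.
From s9 via lambda: add s0, s1.
From s0 via lambda: add s10.
No new states can be added; the closed set is {s0, s1, s2, s4, s8, s9, s10, s11}.

{s0, s1, s2, s4, s8, s9, s10, s11}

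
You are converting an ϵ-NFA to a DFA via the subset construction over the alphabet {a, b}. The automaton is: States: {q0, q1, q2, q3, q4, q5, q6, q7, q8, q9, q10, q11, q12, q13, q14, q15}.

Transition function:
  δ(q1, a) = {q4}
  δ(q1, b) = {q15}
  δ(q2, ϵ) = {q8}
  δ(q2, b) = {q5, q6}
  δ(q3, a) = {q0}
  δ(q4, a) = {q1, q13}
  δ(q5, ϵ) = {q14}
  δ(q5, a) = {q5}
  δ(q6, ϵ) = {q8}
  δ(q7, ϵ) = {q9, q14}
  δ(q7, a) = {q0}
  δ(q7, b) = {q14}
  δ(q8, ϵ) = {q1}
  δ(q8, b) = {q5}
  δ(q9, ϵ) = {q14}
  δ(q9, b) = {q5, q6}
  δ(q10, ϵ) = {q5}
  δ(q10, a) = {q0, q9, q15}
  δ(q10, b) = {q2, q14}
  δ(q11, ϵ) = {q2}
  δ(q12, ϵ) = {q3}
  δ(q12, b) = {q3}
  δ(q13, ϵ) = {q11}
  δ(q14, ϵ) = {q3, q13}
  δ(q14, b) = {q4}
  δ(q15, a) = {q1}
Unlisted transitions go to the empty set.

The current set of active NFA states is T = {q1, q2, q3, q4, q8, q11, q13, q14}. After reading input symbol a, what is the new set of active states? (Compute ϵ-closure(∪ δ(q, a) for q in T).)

{q0, q1, q2, q4, q8, q11, q13}

q1 on a → {q4}.
q3 on a → {q0}.
q4 on a → {q1, q13}.
No a-transition from q2, q8, q11, q13, q14.
Union after reading a: {q0, q1, q4, q13}.
Now take the ϵ-closure:
From q13 via ϵ: add q11.
From q11 via ϵ: add q2.
From q2 via ϵ: add q8.
No new states can be added; the closed set is {q0, q1, q2, q4, q8, q11, q13}.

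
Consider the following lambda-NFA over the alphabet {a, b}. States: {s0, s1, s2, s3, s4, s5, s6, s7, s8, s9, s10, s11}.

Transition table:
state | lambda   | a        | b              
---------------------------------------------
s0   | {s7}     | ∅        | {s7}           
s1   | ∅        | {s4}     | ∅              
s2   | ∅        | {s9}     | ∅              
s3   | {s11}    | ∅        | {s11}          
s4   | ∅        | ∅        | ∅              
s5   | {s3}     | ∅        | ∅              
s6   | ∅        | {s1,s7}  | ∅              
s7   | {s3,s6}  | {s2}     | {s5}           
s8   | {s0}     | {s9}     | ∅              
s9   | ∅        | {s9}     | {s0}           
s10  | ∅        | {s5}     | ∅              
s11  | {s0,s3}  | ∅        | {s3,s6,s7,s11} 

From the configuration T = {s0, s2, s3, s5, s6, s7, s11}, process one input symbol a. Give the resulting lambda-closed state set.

s2 on a → {s9}.
s6 on a → {s1, s7}.
s7 on a → {s2}.
No a-transition from s0, s3, s5, s11.
Union after reading a: {s1, s2, s7, s9}.
Now take the lambda-closure:
From s7 via lambda: add s3, s6.
From s3 via lambda: add s11.
From s11 via lambda: add s0.
No new states can be added; the closed set is {s0, s1, s2, s3, s6, s7, s9, s11}.

{s0, s1, s2, s3, s6, s7, s9, s11}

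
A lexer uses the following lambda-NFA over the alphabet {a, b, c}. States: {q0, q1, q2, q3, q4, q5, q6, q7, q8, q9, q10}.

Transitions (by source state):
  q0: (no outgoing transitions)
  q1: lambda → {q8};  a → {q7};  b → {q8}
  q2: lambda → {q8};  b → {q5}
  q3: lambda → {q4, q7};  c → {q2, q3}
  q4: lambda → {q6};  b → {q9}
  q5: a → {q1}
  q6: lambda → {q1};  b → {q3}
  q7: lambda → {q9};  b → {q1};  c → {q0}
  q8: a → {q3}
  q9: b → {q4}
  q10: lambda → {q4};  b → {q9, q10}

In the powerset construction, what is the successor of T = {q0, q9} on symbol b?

{q1, q4, q6, q8}

q9 on b → {q4}.
No b-transition from q0.
Union after reading b: {q4}.
Now take the lambda-closure:
From q4 via lambda: add q6.
From q6 via lambda: add q1.
From q1 via lambda: add q8.
No new states can be added; the closed set is {q1, q4, q6, q8}.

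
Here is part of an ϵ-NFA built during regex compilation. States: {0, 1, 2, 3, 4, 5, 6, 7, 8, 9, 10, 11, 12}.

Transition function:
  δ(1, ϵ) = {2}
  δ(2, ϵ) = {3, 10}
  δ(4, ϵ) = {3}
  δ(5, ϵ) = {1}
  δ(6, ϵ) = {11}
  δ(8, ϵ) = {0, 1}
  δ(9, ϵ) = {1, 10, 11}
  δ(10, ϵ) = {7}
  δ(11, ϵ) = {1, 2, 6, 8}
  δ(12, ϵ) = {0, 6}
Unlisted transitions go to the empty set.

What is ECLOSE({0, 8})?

{0, 1, 2, 3, 7, 8, 10}

Start with {0, 8}.
From 8 via ϵ: add 1.
From 1 via ϵ: add 2.
From 2 via ϵ: add 3, 10.
From 10 via ϵ: add 7.
No new states can be added; the closed set is {0, 1, 2, 3, 7, 8, 10}.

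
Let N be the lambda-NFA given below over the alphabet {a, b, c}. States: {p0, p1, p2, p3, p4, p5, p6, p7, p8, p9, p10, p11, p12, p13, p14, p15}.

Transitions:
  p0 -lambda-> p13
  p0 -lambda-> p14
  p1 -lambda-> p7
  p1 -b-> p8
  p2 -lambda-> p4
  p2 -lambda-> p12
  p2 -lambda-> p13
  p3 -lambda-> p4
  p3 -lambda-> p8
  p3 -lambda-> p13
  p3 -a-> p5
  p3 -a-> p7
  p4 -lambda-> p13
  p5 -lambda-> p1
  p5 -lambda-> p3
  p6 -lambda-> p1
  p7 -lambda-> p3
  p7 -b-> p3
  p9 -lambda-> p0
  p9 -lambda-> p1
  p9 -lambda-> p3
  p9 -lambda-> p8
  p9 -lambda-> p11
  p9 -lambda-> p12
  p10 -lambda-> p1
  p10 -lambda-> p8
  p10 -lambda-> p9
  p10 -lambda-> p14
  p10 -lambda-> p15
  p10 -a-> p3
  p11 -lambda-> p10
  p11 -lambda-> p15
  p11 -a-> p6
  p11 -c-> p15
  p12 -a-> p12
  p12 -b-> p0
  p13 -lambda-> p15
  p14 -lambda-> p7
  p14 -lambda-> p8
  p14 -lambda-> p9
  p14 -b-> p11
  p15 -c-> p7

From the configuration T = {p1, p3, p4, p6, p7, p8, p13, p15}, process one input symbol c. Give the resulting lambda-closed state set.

{p3, p4, p7, p8, p13, p15}

p15 on c → {p7}.
No c-transition from p1, p3, p4, p6, p7, p8, p13.
Union after reading c: {p7}.
Now take the lambda-closure:
From p7 via lambda: add p3.
From p3 via lambda: add p4, p8, p13.
From p13 via lambda: add p15.
No new states can be added; the closed set is {p3, p4, p7, p8, p13, p15}.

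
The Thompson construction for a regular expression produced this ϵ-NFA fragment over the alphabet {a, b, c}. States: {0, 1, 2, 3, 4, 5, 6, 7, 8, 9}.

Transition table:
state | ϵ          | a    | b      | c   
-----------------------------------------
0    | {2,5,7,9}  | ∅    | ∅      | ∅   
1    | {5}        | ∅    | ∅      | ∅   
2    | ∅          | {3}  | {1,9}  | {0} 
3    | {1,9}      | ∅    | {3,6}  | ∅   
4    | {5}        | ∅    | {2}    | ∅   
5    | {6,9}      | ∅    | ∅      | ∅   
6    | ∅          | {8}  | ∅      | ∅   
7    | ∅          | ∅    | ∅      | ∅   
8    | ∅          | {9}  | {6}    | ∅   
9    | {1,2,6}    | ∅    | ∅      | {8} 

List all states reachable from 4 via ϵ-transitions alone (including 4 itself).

{1, 2, 4, 5, 6, 9}

Start with {4}.
From 4 via ϵ: add 5.
From 5 via ϵ: add 6, 9.
From 9 via ϵ: add 1, 2.
No new states can be added; the closed set is {1, 2, 4, 5, 6, 9}.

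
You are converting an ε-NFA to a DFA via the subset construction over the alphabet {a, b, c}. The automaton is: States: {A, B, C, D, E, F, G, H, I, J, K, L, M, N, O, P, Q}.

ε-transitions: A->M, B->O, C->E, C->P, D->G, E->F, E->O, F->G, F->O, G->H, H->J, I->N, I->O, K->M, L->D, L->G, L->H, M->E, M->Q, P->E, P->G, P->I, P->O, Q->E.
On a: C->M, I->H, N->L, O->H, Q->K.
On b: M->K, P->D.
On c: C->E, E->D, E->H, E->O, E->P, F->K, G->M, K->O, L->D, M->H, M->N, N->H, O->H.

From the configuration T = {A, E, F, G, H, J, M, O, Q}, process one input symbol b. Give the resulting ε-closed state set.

M on b → {K}.
No b-transition from A, E, F, G, H, J, O, Q.
Union after reading b: {K}.
Now take the ε-closure:
From K via ε: add M.
From M via ε: add E, Q.
From E via ε: add F, O.
From F via ε: add G.
From G via ε: add H.
From H via ε: add J.
No new states can be added; the closed set is {E, F, G, H, J, K, M, O, Q}.

{E, F, G, H, J, K, M, O, Q}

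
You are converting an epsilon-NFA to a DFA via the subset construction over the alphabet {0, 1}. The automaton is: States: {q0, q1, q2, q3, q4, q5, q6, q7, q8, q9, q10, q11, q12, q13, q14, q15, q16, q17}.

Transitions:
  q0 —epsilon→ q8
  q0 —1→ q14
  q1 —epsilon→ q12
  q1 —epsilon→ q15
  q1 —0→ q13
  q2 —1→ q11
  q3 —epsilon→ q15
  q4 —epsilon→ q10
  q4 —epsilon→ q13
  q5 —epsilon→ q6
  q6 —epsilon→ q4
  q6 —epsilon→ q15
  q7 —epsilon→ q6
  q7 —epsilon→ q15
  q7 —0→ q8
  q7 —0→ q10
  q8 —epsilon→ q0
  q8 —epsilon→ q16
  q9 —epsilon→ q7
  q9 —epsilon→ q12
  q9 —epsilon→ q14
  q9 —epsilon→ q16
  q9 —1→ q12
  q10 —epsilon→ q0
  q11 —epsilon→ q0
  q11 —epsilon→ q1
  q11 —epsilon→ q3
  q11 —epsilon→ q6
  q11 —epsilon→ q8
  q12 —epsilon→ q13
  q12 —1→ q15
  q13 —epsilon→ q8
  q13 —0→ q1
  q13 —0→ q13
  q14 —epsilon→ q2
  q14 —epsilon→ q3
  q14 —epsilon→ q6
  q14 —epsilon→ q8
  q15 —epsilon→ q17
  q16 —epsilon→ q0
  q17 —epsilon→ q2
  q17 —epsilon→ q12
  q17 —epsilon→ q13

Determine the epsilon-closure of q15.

Start with {q15}.
From q15 via epsilon: add q17.
From q17 via epsilon: add q2, q12, q13.
From q13 via epsilon: add q8.
From q8 via epsilon: add q0, q16.
No new states can be added; the closed set is {q0, q2, q8, q12, q13, q15, q16, q17}.

{q0, q2, q8, q12, q13, q15, q16, q17}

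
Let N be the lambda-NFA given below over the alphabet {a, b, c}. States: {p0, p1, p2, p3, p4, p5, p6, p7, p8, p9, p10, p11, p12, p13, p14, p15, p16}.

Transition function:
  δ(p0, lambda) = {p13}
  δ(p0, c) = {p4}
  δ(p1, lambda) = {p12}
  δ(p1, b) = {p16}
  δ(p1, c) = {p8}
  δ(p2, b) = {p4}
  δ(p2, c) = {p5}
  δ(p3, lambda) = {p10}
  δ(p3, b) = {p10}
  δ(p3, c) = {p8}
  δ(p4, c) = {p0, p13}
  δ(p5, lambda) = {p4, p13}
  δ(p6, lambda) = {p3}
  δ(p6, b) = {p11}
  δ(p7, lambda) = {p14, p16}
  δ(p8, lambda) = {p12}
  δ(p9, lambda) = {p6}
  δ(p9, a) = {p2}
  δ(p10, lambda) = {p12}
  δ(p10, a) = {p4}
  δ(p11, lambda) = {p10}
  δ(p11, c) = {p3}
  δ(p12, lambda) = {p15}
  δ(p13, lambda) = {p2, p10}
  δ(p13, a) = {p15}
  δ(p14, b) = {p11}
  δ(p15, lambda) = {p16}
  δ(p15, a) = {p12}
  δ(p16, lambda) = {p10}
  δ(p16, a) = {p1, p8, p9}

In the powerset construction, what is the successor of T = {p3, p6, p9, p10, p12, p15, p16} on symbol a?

{p1, p2, p3, p4, p6, p8, p9, p10, p12, p15, p16}

p9 on a → {p2}.
p10 on a → {p4}.
p15 on a → {p12}.
p16 on a → {p1, p8, p9}.
No a-transition from p3, p6, p12.
Union after reading a: {p1, p2, p4, p8, p9, p12}.
Now take the lambda-closure:
From p9 via lambda: add p6.
From p12 via lambda: add p15.
From p6 via lambda: add p3.
From p15 via lambda: add p16.
From p3 via lambda: add p10.
No new states can be added; the closed set is {p1, p2, p3, p4, p6, p8, p9, p10, p12, p15, p16}.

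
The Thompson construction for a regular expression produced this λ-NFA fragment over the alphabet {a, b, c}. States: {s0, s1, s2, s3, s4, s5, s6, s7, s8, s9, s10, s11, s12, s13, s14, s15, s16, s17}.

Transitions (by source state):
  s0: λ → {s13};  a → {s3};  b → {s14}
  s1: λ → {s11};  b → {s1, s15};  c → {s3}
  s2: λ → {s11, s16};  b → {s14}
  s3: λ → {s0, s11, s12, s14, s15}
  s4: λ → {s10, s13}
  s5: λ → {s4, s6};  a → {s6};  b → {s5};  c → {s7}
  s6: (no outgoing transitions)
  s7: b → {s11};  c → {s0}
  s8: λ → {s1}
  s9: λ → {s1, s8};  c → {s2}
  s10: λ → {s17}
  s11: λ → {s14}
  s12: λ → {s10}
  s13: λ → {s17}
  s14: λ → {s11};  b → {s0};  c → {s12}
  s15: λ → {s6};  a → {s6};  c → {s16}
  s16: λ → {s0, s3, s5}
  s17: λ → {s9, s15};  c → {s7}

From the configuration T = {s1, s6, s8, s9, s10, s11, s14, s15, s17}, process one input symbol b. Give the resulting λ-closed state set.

{s0, s1, s6, s8, s9, s11, s13, s14, s15, s17}

s1 on b → {s1, s15}.
s14 on b → {s0}.
No b-transition from s6, s8, s9, s10, s11, s15, s17.
Union after reading b: {s0, s1, s15}.
Now take the λ-closure:
From s0 via λ: add s13.
From s1 via λ: add s11.
From s15 via λ: add s6.
From s11 via λ: add s14.
From s13 via λ: add s17.
From s17 via λ: add s9.
From s9 via λ: add s8.
No new states can be added; the closed set is {s0, s1, s6, s8, s9, s11, s13, s14, s15, s17}.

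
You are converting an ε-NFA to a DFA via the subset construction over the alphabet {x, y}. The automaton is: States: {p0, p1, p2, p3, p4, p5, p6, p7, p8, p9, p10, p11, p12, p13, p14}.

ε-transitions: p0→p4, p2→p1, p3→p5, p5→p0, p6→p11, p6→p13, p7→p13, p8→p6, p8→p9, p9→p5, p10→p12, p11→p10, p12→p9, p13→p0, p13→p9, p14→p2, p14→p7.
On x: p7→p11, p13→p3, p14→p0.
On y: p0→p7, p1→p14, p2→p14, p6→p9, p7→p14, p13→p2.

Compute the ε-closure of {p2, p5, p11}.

{p0, p1, p2, p4, p5, p9, p10, p11, p12}

Start with {p2, p5, p11}.
From p2 via ε: add p1.
From p5 via ε: add p0.
From p11 via ε: add p10.
From p0 via ε: add p4.
From p10 via ε: add p12.
From p12 via ε: add p9.
No new states can be added; the closed set is {p0, p1, p2, p4, p5, p9, p10, p11, p12}.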